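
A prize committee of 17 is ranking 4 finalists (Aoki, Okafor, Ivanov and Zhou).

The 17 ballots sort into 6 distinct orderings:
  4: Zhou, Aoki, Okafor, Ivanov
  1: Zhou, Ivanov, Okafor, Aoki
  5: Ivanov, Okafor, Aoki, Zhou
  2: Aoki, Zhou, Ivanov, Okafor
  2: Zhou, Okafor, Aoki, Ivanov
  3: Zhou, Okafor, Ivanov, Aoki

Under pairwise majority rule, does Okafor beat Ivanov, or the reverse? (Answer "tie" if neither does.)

Okafor

Ballots ranking Okafor above Ivanov: 4 + 2 + 3 = 9.
Ballots ranking Ivanov above Okafor: 17 − 9 = 8.
Okafor wins the head-to-head 9–8.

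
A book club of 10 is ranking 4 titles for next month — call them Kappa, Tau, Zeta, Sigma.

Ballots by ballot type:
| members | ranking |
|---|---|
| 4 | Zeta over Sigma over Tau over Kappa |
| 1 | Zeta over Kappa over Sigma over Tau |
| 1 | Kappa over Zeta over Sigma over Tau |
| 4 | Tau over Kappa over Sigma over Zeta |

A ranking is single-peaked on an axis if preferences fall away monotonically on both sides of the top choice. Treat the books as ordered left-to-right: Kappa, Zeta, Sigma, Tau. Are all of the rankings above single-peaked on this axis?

Axis positions: Kappa=1, Zeta=2, Sigma=3, Tau=4.
Ballot type 1 (peak Zeta at position 2): ranking walks positions 2-3-4-1, expanding outward from the peak — single-peaked.
Ballot type 2 (peak Zeta at position 2): ranking walks positions 2-1-3-4, expanding outward from the peak — single-peaked.
Ballot type 3 (peak Kappa at position 1): ranking walks positions 1-2-3-4, expanding outward from the peak — single-peaked.
Ballot type 4: ranking walks positions 4-1-3-2; Kappa is ranked above Sigma even though Sigma lies between Kappa and the peak Tau on the axis — preferences dip and rise again. Not single-peaked.
Ballot type 4 violates single-peakedness, so the profile is not single-peaked on this axis.

no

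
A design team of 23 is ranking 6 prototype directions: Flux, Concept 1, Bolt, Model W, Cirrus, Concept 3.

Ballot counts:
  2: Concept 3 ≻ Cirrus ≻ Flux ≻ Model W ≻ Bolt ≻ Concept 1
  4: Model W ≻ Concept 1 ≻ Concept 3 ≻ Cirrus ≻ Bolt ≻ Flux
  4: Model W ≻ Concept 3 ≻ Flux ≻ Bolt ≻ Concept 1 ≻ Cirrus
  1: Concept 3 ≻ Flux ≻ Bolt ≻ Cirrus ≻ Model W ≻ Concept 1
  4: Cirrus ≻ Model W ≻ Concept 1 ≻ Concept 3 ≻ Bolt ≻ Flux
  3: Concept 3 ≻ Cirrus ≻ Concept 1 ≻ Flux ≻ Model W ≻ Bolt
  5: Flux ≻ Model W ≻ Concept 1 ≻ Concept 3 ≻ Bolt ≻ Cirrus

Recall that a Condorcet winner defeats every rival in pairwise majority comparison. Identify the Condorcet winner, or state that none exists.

Check each pair by majority over 23 ballots:
Flux vs Concept 1: Flux, 12–11.
Flux vs Bolt: Flux wins 15–8.
Flux–Model W: Model W 12–11.
Flux–Cirrus: Cirrus 13–10.
Flux vs Concept 3: Concept 3, 18–5.
Concept 1 vs Bolt: Concept 1 wins 16–7.
Concept 1–Model W: Model W 20–3.
Concept 1 vs Cirrus: Concept 1, 13–10.
Concept 1 vs Concept 3: Concept 1 wins 13–10.
Bolt–Model W: Model W 22–1.
Bolt vs Cirrus: Cirrus, 13–10.
Bolt–Concept 3: Concept 3 23–0.
Model W vs Cirrus: Model W wins 13–10.
Model W–Concept 3: Model W 17–6.
Cirrus vs Concept 3: Concept 3, 19–4.
Model W wins every pairwise contest, so Model W is the Condorcet winner.

Model W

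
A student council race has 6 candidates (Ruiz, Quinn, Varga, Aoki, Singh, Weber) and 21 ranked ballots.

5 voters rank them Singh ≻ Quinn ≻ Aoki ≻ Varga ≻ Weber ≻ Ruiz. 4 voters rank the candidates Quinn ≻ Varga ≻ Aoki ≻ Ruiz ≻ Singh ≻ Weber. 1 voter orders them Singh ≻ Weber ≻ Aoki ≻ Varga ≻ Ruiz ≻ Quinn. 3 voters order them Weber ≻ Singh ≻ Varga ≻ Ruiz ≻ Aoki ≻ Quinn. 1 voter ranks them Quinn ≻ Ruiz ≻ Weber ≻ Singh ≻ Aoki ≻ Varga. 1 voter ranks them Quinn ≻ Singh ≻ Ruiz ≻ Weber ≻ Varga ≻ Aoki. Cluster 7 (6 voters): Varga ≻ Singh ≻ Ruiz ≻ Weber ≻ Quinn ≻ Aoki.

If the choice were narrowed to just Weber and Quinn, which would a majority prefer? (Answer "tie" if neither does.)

Ballots ranking Weber above Quinn: 1 + 3 + 6 = 10.
Ballots ranking Quinn above Weber: 21 − 10 = 11.
Quinn wins the head-to-head 11–10.

Quinn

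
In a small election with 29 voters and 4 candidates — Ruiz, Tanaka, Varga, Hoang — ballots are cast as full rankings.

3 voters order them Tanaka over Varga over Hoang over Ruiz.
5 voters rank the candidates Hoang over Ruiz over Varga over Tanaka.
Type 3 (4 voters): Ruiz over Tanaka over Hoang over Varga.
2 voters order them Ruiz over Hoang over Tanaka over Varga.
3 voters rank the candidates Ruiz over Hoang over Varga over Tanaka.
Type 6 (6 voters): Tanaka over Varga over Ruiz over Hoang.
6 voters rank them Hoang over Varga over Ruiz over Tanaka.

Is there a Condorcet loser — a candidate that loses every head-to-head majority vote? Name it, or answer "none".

none

Head-to-head results (29 voters):
Ruiz vs Tanaka: Ruiz preferred on 5+4+2+3+6 = 20 ballots; Ruiz wins 20–9.
Ruiz vs Varga: Varga, 15–14.
Ruiz vs Hoang: Ruiz wins 15–14.
Tanaka vs Varga: Tanaka preferred on 3+4+2+6 = 15 ballots; Tanaka wins 15–14.
Tanaka vs Hoang: Hoang wins 16–13.
Varga vs Hoang: Hoang, 20–9.
Every candidate wins at least one matchup (Ruiz beats Tanaka; Tanaka beats Varga; Varga beats Ruiz; Hoang beats Tanaka), so there is no Condorcet loser.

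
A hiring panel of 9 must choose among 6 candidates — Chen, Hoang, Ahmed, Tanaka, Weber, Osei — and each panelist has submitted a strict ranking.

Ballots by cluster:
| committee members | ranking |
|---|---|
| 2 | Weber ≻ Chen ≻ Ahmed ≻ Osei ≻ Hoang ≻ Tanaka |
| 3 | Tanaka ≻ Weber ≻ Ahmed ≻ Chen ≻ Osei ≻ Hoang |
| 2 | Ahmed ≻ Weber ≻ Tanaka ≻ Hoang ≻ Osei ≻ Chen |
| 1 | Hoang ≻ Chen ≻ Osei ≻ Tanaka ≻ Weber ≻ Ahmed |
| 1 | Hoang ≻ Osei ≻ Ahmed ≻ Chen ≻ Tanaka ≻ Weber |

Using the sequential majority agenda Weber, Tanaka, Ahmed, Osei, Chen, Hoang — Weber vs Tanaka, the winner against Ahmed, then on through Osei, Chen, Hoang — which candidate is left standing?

Ahmed

Round 1: Weber vs Tanaka — 4–5, Tanaka advances.
Round 2: Tanaka vs Ahmed — 4–5, Ahmed advances.
Round 3: Ahmed vs Osei — 7–2, Ahmed advances.
Round 4: Ahmed vs Chen — 6–3, Ahmed advances.
Round 5: Ahmed vs Hoang — 7–2, Ahmed advances.
The agenda winner is Ahmed.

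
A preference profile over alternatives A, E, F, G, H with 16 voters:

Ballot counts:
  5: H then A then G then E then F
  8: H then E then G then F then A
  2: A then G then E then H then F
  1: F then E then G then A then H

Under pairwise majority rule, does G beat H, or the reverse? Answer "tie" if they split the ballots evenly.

H

Ballots ranking G above H: 2 + 1 = 3.
Ballots ranking H above G: 16 − 3 = 13.
H wins the head-to-head 13–3.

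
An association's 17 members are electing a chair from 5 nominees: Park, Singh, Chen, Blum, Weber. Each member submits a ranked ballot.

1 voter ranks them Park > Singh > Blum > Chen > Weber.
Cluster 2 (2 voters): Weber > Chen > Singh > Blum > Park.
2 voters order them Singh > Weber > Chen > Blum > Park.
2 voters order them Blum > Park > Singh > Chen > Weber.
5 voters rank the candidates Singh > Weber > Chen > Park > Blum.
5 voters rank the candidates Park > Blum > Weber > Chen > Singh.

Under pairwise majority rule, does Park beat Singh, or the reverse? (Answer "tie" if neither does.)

Singh

Ballots ranking Park above Singh: 1 + 2 + 5 = 8.
Ballots ranking Singh above Park: 17 − 8 = 9.
Singh wins the head-to-head 9–8.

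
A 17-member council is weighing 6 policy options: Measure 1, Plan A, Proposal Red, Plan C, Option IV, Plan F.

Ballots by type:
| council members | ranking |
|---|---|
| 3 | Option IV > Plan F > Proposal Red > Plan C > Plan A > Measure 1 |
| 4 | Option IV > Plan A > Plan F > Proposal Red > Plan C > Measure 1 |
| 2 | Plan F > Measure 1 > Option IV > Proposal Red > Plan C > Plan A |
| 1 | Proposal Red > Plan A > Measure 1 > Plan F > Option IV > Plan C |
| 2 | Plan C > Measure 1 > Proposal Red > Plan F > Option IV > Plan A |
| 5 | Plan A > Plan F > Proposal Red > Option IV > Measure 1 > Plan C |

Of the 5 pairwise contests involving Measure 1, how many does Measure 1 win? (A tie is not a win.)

Measure 1 against each rival (17 council members):
Measure 1 vs Plan A: 2+2 = 4 for Measure 1, 13 for Plan A — Plan A by 13–4.
Measure 1–Proposal Red: Proposal Red 13–4.
Measure 1–Plan C: Plan C 9–8.
Measure 1 vs Option IV: Option IV, 12–5.
Measure 1 vs Plan F: Plan F, 14–3.
Measure 1 beats no one; loses to Plan A, Proposal Red, Plan C, Option IV, Plan F — 0 pairwise wins.

0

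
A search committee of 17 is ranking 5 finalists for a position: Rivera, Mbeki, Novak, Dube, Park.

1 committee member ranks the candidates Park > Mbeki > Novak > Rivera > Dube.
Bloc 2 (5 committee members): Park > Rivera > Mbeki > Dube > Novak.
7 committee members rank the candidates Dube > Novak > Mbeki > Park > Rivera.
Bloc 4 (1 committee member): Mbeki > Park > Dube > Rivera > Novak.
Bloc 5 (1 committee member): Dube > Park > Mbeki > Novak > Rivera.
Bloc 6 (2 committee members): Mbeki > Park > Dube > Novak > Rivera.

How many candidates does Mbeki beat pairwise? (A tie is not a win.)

4

Mbeki against each rival (17 committee members):
Mbeki vs Rivera: Mbeki, 12–5.
Mbeki vs Novak: Mbeki wins 10–7.
Mbeki vs Dube: 1+5+1+2 = 9 for Mbeki, 8 for Dube — Mbeki by 9–8.
Mbeki vs Park: Mbeki wins 10–7.
Mbeki beats Rivera, Novak, Dube, Park — 4 pairwise wins.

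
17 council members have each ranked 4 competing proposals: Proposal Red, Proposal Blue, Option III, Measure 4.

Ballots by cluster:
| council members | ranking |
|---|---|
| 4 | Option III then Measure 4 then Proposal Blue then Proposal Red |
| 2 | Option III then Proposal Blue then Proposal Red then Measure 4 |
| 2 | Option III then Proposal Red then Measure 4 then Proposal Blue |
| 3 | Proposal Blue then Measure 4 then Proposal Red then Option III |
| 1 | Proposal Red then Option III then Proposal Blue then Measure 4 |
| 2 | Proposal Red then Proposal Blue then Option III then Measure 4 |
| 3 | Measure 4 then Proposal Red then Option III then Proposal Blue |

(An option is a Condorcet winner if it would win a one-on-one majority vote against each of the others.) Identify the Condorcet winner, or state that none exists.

Check each pair by majority over 17 ballots:
Proposal Red vs Proposal Blue: Proposal Blue, 9–8.
Proposal Red vs Option III: Proposal Red, 9–8.
Proposal Red vs Measure 4: 7 to 10, Measure 4.
Proposal Blue vs Option III: 5 to 12, Option III.
Proposal Blue vs Measure 4: Measure 4, 9–8.
Option III vs Measure 4: Option III is ranked higher on 4+2+2+1+2 = 11 ballots, Measure 4 on 6. Option III wins 11–6.
No option is unbeaten: Proposal Red loses to Proposal Blue; Proposal Blue loses to Option III; Option III loses to Proposal Red; Measure 4 loses to Option III. In particular Proposal Red beats Option III beats Proposal Blue beats Proposal Red is a majority cycle — no Condorcet winner exists.

none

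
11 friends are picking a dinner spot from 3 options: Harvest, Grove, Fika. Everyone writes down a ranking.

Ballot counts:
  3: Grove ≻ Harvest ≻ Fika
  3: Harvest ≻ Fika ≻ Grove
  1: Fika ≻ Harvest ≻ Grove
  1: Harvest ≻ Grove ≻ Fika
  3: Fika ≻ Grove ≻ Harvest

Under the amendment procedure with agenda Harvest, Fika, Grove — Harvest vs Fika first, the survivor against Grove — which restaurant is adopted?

Round 1: Harvest vs Fika — 7–4, Harvest advances.
Round 2: Harvest vs Grove — 5–6, Grove advances.
Grove survives the agenda.

Grove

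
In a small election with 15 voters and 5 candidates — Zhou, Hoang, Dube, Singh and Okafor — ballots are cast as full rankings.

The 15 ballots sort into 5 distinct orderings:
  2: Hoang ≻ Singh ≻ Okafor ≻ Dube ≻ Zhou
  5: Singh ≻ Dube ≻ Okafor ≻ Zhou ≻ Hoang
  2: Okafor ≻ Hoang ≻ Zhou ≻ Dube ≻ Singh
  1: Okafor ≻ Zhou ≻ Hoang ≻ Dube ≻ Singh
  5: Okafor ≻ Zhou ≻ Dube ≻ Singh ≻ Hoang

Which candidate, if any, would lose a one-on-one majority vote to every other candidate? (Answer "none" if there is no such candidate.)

Pairwise majorities:
Zhou vs Hoang: Zhou preferred on 5+1+5 = 11 ballots; Zhou wins 11–4.
Zhou vs Dube: 2+1+5 = 8 for Zhou, 7 for Dube — Zhou by 8–7.
Zhou–Singh: Zhou 8–7.
Zhou vs Okafor: Zhou preferred on 0 ballots; Okafor wins 15–0.
Hoang vs Dube: 5 to 10, Dube.
Hoang vs Singh: Hoang is ranked higher on 2+2+1 = 5 ballots, Singh on 10. Singh wins 10–5.
Hoang vs Okafor: Okafor wins 13–2.
Dube vs Singh: 8 to 7, Dube.
Dube vs Okafor: 5 for Dube, 10 for Okafor — Okafor by 10–5.
Singh vs Okafor: Okafor, 8–7.
Hoang is beaten in every head-to-head and is the Condorcet loser.

Hoang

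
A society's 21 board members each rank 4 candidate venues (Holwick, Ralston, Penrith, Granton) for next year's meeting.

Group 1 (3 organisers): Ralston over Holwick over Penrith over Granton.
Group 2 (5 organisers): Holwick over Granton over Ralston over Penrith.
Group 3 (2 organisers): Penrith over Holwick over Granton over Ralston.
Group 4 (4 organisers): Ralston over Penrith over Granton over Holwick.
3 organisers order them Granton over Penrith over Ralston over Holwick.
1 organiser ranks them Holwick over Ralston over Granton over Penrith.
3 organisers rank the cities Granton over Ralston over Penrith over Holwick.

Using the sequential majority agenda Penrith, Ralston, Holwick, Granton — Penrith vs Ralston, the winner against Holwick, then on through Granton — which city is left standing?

Granton

Round 1: Penrith vs Ralston — 5–16, Ralston advances.
Round 2: Ralston vs Holwick — 13–8, Ralston advances.
Round 3: Ralston vs Granton — 8–13, Granton advances.
The agenda winner is Granton.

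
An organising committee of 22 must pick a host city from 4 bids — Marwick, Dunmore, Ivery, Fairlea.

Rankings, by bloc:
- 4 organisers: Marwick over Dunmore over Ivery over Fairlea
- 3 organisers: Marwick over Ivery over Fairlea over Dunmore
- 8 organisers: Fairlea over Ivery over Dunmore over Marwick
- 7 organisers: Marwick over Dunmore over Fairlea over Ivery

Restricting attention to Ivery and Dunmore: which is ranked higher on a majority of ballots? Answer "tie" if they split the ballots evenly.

tie

Ballots ranking Ivery above Dunmore: 3 + 8 = 11.
Ballots ranking Dunmore above Ivery: 22 − 11 = 11.
11–11: the pair ties.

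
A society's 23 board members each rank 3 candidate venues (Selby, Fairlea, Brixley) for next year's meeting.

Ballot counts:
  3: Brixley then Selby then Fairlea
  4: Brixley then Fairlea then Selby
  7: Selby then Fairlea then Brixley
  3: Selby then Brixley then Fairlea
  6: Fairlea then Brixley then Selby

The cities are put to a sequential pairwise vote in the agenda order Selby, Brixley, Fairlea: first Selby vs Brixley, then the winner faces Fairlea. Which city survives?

Round 1: Selby vs Brixley — 10–13, Brixley advances.
Round 2: Brixley vs Fairlea — 10–13, Fairlea advances.
Fairlea survives the agenda.

Fairlea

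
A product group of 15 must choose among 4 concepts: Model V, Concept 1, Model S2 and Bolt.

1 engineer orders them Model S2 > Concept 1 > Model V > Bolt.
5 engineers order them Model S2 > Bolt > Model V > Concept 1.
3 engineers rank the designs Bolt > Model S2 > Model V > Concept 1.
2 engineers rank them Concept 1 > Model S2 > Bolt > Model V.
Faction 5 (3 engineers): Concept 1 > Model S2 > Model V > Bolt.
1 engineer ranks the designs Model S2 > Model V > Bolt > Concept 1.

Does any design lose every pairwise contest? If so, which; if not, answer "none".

Concept 1

Pairwise majorities:
Model V vs Concept 1: Model V is ranked higher on 5+3+1 = 9 ballots, Concept 1 on 6. Model V wins 9–6.
Model V vs Model S2: Model S2 wins 15–0.
Model V vs Bolt: Model V preferred on 1+3+1 = 5 ballots; Bolt wins 10–5.
Concept 1–Model S2: Model S2 10–5.
Concept 1 vs Bolt: Concept 1 is ranked higher on 1+2+3 = 6 ballots, Bolt on 9. Bolt wins 9–6.
Model S2 vs Bolt: Model S2 is ranked higher on 1+5+2+3+1 = 12 ballots, Bolt on 3. Model S2 wins 12–3.
Concept 1 loses to every other design — it is the Condorcet loser.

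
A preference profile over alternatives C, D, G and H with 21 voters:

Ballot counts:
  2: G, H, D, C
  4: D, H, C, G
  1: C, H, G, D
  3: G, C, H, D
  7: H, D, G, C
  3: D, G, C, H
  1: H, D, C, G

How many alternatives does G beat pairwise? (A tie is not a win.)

G against each rival (21 voters):
G vs C: G is ranked higher on 2+3+7+3 = 15 ballots, C on 6. G wins 15–6.
G–D: D 15–6.
G vs H: G preferred on 2+3+3 = 8 ballots; H wins 13–8.
G beats C; loses to D, H — 1 pairwise win.

1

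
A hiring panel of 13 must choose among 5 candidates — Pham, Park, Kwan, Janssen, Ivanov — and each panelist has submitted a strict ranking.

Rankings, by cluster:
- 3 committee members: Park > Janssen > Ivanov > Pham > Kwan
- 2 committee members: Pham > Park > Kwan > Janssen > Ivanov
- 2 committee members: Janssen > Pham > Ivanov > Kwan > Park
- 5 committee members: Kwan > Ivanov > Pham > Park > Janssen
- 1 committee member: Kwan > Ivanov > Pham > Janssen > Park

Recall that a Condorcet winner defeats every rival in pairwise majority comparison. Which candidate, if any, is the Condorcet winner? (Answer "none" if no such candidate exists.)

none

Head-to-head results (13 committee members):
Pham vs Park: Pham preferred on 2+2+5+1 = 10 ballots; Pham wins 10–3.
Pham vs Kwan: Pham preferred on 3+2+2 = 7 ballots; Pham wins 7–6.
Pham vs Janssen: Pham preferred on 2+5+1 = 8 ballots; Pham wins 8–5.
Pham vs Ivanov: Pham is ranked higher on 2+2 = 4 ballots, Ivanov on 9. Ivanov wins 9–4.
Park vs Kwan: 3+2 = 5 for Park, 8 for Kwan — Kwan by 8–5.
Park vs Janssen: 10 to 3, Park.
Park vs Ivanov: 5 to 8, Ivanov.
Kwan vs Janssen: Kwan preferred on 2+5+1 = 8 ballots; Kwan wins 8–5.
Kwan vs Ivanov: Kwan preferred on 2+5+1 = 8 ballots; Kwan wins 8–5.
Janssen vs Ivanov: 7 to 6, Janssen.
No candidate is unbeaten: Pham loses to Ivanov; Park loses to Pham; Kwan loses to Pham; Janssen loses to Pham; Ivanov loses to Kwan. In particular Pham → Kwan → Ivanov → Pham is a majority cycle — no Condorcet winner exists.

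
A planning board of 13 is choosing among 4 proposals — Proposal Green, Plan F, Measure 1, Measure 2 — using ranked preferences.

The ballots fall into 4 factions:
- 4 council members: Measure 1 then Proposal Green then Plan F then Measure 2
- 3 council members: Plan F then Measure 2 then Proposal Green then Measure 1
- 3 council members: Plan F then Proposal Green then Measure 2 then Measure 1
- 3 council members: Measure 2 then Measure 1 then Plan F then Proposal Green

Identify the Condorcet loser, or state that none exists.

none

Head-to-head results (13 council members):
Proposal Green vs Plan F: 4 for Proposal Green, 9 for Plan F — Plan F by 9–4.
Proposal Green vs Measure 1: Measure 1, 7–6.
Proposal Green vs Measure 2: 7 to 6, Proposal Green.
Plan F vs Measure 1: Measure 1 wins 7–6.
Plan F vs Measure 2: 4+3+3 = 10 for Plan F, 3 for Measure 2 — Plan F by 10–3.
Measure 1 vs Measure 2: Measure 2, 9–4.
Each option has at least one pairwise win (Proposal Green beats Measure 2; Plan F beats Proposal Green; Measure 1 beats Proposal Green; Measure 2 beats Measure 1) — no Condorcet loser.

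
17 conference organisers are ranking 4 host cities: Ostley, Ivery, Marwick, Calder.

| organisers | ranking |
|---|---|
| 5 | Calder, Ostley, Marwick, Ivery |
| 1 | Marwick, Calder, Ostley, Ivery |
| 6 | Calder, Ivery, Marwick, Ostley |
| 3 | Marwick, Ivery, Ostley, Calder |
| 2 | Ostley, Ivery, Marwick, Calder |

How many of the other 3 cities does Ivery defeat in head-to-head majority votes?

Ivery against each rival (17 organisers):
Ivery vs Ostley: Ivery wins 9–8.
Ivery vs Marwick: Ivery is ranked higher on 6+2 = 8 ballots, Marwick on 9. Marwick wins 9–8.
Ivery vs Calder: 3+2 = 5 for Ivery, 12 for Calder — Calder by 12–5.
Ivery beats Ostley; loses to Marwick, Calder — 1 pairwise win.

1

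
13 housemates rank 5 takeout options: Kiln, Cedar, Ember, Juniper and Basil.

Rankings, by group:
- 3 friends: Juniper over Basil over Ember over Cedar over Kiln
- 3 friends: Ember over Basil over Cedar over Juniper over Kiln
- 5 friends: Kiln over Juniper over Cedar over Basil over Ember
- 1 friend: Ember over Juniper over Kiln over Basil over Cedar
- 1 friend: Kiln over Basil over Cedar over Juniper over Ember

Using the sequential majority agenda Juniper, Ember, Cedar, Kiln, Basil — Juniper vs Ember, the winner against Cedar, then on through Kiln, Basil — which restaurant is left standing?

Juniper

Round 1: Juniper vs Ember — 9–4, Juniper advances.
Round 2: Juniper vs Cedar — 9–4, Juniper advances.
Round 3: Juniper vs Kiln — 7–6, Juniper advances.
Round 4: Juniper vs Basil — 9–4, Juniper advances.
The agenda winner is Juniper.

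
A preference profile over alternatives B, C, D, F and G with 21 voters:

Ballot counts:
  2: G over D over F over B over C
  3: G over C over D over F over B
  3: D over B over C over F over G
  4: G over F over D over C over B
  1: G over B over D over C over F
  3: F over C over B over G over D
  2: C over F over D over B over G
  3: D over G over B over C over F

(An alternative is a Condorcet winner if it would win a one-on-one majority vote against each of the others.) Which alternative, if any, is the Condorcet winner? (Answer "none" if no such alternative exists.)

G

Pairwise majorities:
B–C: C 12–9.
B–D: D 17–4.
B–F: F 14–7.
B vs G: G wins 13–8.
C vs D: D wins 13–8.
C vs F: C wins 12–9.
C–G: G 13–8.
D vs F: D, 12–9.
D vs G: G wins 13–8.
F–G: G 13–8.
Only G has no losses; G is the Condorcet winner.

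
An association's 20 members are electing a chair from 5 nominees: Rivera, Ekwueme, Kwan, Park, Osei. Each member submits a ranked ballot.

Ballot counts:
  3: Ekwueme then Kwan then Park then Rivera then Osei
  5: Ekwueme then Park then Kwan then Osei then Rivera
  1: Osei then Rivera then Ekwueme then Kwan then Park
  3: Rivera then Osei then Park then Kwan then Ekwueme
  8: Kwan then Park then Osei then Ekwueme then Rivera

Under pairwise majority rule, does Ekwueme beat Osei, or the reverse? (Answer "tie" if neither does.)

Osei

Ballots ranking Ekwueme above Osei: 3 + 5 = 8.
Ballots ranking Osei above Ekwueme: 20 − 8 = 12.
Osei wins the head-to-head 12–8.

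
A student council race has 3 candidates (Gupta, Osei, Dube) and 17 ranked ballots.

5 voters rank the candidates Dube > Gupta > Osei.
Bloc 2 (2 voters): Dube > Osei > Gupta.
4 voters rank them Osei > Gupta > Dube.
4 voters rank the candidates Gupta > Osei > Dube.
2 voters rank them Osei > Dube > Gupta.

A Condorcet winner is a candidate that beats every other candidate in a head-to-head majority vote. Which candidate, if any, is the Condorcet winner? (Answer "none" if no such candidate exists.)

none

Check each pair by majority over 17 ballots:
Gupta vs Osei: Gupta wins 9–8.
Gupta vs Dube: Dube, 9–8.
Osei vs Dube: 10 to 7, Osei.
Each candidate drops at least one matchup (Gupta loses to Dube; Osei loses to Gupta; Dube loses to Osei); the cycle Gupta > Osei > Dube > Gupta rules out a Condorcet winner.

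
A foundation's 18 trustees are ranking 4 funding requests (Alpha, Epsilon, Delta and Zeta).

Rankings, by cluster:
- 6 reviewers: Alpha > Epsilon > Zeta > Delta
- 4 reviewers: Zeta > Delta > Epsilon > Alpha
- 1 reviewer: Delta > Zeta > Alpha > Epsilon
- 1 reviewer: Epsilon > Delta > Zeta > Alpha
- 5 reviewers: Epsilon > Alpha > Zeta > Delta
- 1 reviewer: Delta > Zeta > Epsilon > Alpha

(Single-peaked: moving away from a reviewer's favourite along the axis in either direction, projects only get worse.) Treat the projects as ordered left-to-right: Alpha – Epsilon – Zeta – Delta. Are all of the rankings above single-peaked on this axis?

no

Axis positions: Alpha=1, Epsilon=2, Zeta=3, Delta=4.
Cluster 1 (peak Alpha at position 1): ranking walks positions 1-2-3-4, expanding outward from the peak — single-peaked.
Cluster 2 (peak Zeta at position 3): ranking walks positions 3-4-2-1, expanding outward from the peak — single-peaked.
Cluster 3: ranking walks positions 4-3-1-2; Alpha is ranked above Epsilon even though Epsilon lies between Alpha and the peak Delta on the axis — preferences dip and rise again. Not single-peaked.
Cluster 4: ranking walks positions 2-4-3-1; Delta is ranked above Zeta even though Zeta lies between Delta and the peak Epsilon on the axis — preferences dip and rise again. Not single-peaked.
Cluster 5 (peak Epsilon at position 2): ranking walks positions 2-1-3-4, expanding outward from the peak — single-peaked.
Cluster 6 (peak Delta at position 4): ranking walks positions 4-3-2-1, expanding outward from the peak — single-peaked.
Cluster 3 violates single-peakedness, so the profile is not single-peaked on this axis.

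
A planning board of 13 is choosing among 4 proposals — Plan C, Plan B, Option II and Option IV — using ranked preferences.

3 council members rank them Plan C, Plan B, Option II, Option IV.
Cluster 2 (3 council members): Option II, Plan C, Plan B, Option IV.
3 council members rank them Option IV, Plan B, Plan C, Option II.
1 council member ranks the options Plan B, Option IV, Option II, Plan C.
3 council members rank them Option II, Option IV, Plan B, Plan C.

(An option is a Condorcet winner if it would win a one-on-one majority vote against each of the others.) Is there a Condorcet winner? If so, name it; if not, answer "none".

Pairwise majorities:
Plan C vs Plan B: Plan C preferred on 3+3 = 6 ballots; Plan B wins 7–6.
Plan C vs Option II: 3+3 = 6 for Plan C, 7 for Option II — Option II by 7–6.
Plan C vs Option IV: Plan C preferred on 3+3 = 6 ballots; Option IV wins 7–6.
Plan B vs Option II: Plan B preferred on 3+3+1 = 7 ballots; Plan B wins 7–6.
Plan B vs Option IV: Plan B is ranked higher on 3+3+1 = 7 ballots, Option IV on 6. Plan B wins 7–6.
Option II vs Option IV: 3+3+3 = 9 for Option II, 4 for Option IV — Option II by 9–4.
Plan B beats each of Plan C, Option II, Option IV — Plan B is the Condorcet winner.

Plan B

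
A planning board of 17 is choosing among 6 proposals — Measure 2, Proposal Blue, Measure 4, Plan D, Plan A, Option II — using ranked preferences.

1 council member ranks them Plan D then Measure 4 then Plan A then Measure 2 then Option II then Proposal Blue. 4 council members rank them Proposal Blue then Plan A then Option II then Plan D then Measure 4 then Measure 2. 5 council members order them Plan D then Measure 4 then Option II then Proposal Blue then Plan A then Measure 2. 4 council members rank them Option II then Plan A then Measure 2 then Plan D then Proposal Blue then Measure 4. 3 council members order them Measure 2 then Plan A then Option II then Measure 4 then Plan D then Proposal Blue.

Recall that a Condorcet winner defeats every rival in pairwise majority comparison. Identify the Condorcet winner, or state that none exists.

Head-to-head results (17 council members):
Measure 2 vs Proposal Blue: Proposal Blue wins 9–8.
Measure 2 vs Measure 4: Measure 4, 10–7.
Measure 2 vs Plan D: Plan D wins 10–7.
Measure 2 vs Plan A: Plan A wins 14–3.
Measure 2–Option II: Option II 13–4.
Proposal Blue vs Measure 4: Measure 4 wins 9–8.
Proposal Blue vs Plan D: Plan D, 13–4.
Proposal Blue vs Plan A: Proposal Blue, 9–8.
Proposal Blue vs Option II: Option II, 13–4.
Measure 4 vs Plan D: Plan D, 14–3.
Measure 4 vs Plan A: Plan A, 11–6.
Measure 4–Option II: Option II 11–6.
Plan D–Plan A: Plan A 11–6.
Plan D vs Option II: Option II wins 11–6.
Plan A–Option II: Option II 9–8.
Only Option II has no losses; Option II is the Condorcet winner.

Option II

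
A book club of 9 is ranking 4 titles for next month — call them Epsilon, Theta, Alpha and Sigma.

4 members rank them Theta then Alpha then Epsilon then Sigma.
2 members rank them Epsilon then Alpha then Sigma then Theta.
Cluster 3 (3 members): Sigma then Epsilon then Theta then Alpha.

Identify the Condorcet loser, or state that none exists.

none

Head-to-head results (9 members):
Epsilon vs Theta: Epsilon is ranked higher on 2+3 = 5 ballots, Theta on 4. Epsilon wins 5–4.
Epsilon vs Alpha: Epsilon, 5–4.
Epsilon vs Sigma: Epsilon is ranked higher on 4+2 = 6 ballots, Sigma on 3. Epsilon wins 6–3.
Theta vs Alpha: Theta, 7–2.
Theta vs Sigma: 4 for Theta, 5 for Sigma — Sigma by 5–4.
Alpha vs Sigma: 4+2 = 6 for Alpha, 3 for Sigma — Alpha by 6–3.
No book is winless: Epsilon beats Theta; Theta beats Alpha; Alpha beats Sigma; Sigma beats Theta. There is no Condorcet loser.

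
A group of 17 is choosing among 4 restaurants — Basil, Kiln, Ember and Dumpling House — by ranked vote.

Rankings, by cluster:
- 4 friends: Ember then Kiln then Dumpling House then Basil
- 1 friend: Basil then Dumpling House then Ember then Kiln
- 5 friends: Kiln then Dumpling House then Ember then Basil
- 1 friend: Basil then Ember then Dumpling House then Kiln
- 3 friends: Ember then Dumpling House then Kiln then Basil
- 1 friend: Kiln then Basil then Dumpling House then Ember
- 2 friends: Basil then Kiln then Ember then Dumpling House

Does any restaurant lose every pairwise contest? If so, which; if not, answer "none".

Basil

Pairwise majorities:
Basil vs Kiln: 1+1+2 = 4 for Basil, 13 for Kiln — Kiln by 13–4.
Basil vs Ember: Ember, 12–5.
Basil vs Dumpling House: Dumpling House, 12–5.
Kiln vs Ember: 8 to 9, Ember.
Kiln–Dumpling House: Kiln 12–5.
Ember vs Dumpling House: 4+1+3+2 = 10 for Ember, 7 for Dumpling House — Ember by 10–7.
Basil loses to every other restaurant — it is the Condorcet loser.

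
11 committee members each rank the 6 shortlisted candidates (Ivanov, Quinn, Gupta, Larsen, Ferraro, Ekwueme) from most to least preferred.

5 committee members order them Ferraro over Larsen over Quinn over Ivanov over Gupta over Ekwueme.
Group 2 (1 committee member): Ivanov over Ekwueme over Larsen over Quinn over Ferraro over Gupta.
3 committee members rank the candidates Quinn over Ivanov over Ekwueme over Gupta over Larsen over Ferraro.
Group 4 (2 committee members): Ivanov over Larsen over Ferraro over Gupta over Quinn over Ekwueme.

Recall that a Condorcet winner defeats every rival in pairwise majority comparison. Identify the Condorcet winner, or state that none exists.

none

Head-to-head results (11 committee members):
Ivanov vs Quinn: Quinn, 8–3.
Ivanov vs Gupta: Ivanov, 11–0.
Ivanov vs Larsen: Ivanov, 6–5.
Ivanov vs Ferraro: Ivanov preferred on 1+3+2 = 6 ballots; Ivanov wins 6–5.
Ivanov vs Ekwueme: Ivanov is ranked higher on 5+1+3+2 = 11 ballots, Ekwueme on 0. Ivanov wins 11–0.
Quinn vs Gupta: 5+1+3 = 9 for Quinn, 2 for Gupta — Quinn by 9–2.
Quinn vs Larsen: Larsen wins 8–3.
Quinn vs Ferraro: 4 to 7, Ferraro.
Quinn vs Ekwueme: Quinn is ranked higher on 5+3+2 = 10 ballots, Ekwueme on 1. Quinn wins 10–1.
Gupta vs Larsen: 3 to 8, Larsen.
Gupta vs Ferraro: Gupta is ranked higher on 3 ballots, Ferraro on 8. Ferraro wins 8–3.
Gupta vs Ekwueme: Gupta is ranked higher on 5+2 = 7 ballots, Ekwueme on 4. Gupta wins 7–4.
Larsen vs Ferraro: Larsen, 6–5.
Larsen vs Ekwueme: Larsen preferred on 5+2 = 7 ballots; Larsen wins 7–4.
Ferraro vs Ekwueme: 5+2 = 7 for Ferraro, 4 for Ekwueme — Ferraro by 7–4.
No candidate is unbeaten: Ivanov loses to Quinn; Quinn loses to Larsen; Gupta loses to Ivanov; Larsen loses to Ivanov; Ferraro loses to Ivanov; Ekwueme loses to Ivanov. In particular Ivanov beats Larsen beats Quinn beats Ivanov is a majority cycle — no Condorcet winner exists.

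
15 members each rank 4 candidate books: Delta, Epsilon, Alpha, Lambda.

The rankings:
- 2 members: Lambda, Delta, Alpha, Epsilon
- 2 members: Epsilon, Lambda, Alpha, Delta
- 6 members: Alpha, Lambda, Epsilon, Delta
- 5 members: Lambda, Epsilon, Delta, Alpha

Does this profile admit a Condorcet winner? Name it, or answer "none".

Lambda

Pairwise majorities:
Delta vs Epsilon: Epsilon, 13–2.
Delta vs Alpha: Alpha, 8–7.
Delta vs Lambda: Lambda wins 15–0.
Epsilon vs Alpha: Alpha, 8–7.
Epsilon–Lambda: Lambda 13–2.
Alpha vs Lambda: Lambda wins 9–6.
Lambda defeats every rival head-to-head and is the Condorcet winner.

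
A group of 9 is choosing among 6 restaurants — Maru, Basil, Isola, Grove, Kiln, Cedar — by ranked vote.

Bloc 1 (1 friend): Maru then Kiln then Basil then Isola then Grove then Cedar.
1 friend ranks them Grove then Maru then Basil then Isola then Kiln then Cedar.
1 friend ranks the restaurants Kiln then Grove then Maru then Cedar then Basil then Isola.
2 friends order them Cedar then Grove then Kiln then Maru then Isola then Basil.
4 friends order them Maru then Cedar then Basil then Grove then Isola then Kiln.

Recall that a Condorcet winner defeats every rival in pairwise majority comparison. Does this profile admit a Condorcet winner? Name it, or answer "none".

Maru

Head-to-head results (9 friends):
Maru vs Basil: 1+1+1+2+4 = 9 for Maru, 0 for Basil — Maru by 9–0.
Maru vs Isola: Maru is ranked higher on 1+1+1+2+4 = 9 ballots, Isola on 0. Maru wins 9–0.
Maru vs Grove: 1+4 = 5 for Maru, 4 for Grove — Maru by 5–4.
Maru–Kiln: Maru 6–3.
Maru vs Cedar: Maru, 7–2.
Basil vs Isola: Basil, 7–2.
Basil vs Grove: Basil preferred on 1+4 = 5 ballots; Basil wins 5–4.
Basil vs Kiln: 1+4 = 5 for Basil, 4 for Kiln — Basil by 5–4.
Basil vs Cedar: Basil is ranked higher on 1+1 = 2 ballots, Cedar on 7. Cedar wins 7–2.
Isola vs Grove: Isola is ranked higher on 1 ballot, Grove on 8. Grove wins 8–1.
Isola vs Kiln: Isola, 5–4.
Isola vs Cedar: Cedar, 7–2.
Grove vs Kiln: 1+2+4 = 7 for Grove, 2 for Kiln — Grove by 7–2.
Grove–Cedar: Cedar 6–3.
Kiln vs Cedar: Kiln preferred on 1+1+1 = 3 ballots; Cedar wins 6–3.
Maru wins every pairwise contest, so Maru is the Condorcet winner.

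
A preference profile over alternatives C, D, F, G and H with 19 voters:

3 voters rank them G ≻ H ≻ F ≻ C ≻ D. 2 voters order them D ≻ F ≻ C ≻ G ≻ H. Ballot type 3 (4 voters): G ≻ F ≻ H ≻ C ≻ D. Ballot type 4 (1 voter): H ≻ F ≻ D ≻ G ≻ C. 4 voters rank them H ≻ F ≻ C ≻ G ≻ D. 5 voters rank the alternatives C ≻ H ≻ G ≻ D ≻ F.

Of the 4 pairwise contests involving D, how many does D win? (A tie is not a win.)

D against each rival (19 voters):
D vs C: C wins 16–3.
D–F: F 12–7.
D vs G: D is ranked higher on 2+1 = 3 ballots, G on 16. G wins 16–3.
D vs H: D is ranked higher on 2 ballots, H on 17. H wins 17–2.
D beats no one; loses to C, F, G, H — 0 pairwise wins.

0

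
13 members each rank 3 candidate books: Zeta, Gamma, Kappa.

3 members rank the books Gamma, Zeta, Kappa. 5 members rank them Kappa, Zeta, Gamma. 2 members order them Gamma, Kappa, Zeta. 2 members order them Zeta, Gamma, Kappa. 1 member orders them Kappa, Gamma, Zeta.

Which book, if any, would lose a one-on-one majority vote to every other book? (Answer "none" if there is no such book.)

Head-to-head results (13 members):
Zeta vs Gamma: Zeta, 7–6.
Zeta–Kappa: Kappa 8–5.
Gamma–Kappa: Gamma 7–6.
Every book wins at least one matchup (Zeta beats Gamma; Gamma beats Kappa; Kappa beats Zeta), so there is no Condorcet loser.

none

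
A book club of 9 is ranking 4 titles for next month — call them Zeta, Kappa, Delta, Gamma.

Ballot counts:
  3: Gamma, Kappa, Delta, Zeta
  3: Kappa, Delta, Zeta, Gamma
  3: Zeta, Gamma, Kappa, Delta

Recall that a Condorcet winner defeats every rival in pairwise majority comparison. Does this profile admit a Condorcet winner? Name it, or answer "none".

Check each pair by majority over 9 ballots:
Zeta vs Kappa: Zeta is ranked higher on 3 ballots, Kappa on 6. Kappa wins 6–3.
Zeta vs Delta: Delta, 6–3.
Zeta vs Gamma: Zeta, 6–3.
Kappa vs Delta: 3+3+3 = 9 for Kappa, 0 for Delta — Kappa by 9–0.
Kappa vs Gamma: 3 to 6, Gamma.
Delta vs Gamma: Delta is ranked higher on 3 ballots, Gamma on 6. Gamma wins 6–3.
Every book loses at least once (Zeta loses to Kappa; Kappa loses to Gamma; Delta loses to Kappa; Gamma loses to Zeta). The majority relation contains the cycle Zeta > Gamma > Kappa > Zeta, so there is no Condorcet winner.

none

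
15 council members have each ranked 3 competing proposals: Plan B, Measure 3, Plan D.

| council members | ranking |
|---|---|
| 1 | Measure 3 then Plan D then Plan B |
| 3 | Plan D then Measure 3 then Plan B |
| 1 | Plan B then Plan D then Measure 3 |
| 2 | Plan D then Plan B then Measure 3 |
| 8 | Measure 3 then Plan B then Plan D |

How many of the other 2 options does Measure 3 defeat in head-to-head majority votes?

2

Measure 3 against each rival (15 council members):
Measure 3 vs Plan B: Measure 3 is ranked higher on 1+3+8 = 12 ballots, Plan B on 3. Measure 3 wins 12–3.
Measure 3 vs Plan D: 1+8 = 9 for Measure 3, 6 for Plan D — Measure 3 by 9–6.
Measure 3 beats Plan B, Plan D — 2 pairwise wins.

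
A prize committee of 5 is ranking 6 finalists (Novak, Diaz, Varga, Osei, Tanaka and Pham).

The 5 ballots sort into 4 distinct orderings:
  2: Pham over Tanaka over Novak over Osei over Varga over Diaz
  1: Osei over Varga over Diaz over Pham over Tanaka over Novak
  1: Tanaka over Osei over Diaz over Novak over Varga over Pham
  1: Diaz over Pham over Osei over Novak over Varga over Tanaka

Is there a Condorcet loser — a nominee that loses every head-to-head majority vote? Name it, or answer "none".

none

Pairwise majorities:
Novak–Diaz: Diaz 3–2.
Novak vs Varga: Novak wins 4–1.
Novak vs Osei: 2 for Novak, 3 for Osei — Osei by 3–2.
Novak vs Tanaka: Tanaka wins 4–1.
Novak vs Pham: Pham, 4–1.
Diaz vs Varga: Varga wins 3–2.
Diaz vs Osei: 1 to 4, Osei.
Diaz vs Tanaka: Tanaka wins 3–2.
Diaz vs Pham: 1+1+1 = 3 for Diaz, 2 for Pham — Diaz by 3–2.
Varga vs Osei: 0 for Varga, 5 for Osei — Osei by 5–0.
Varga vs Tanaka: 2 to 3, Tanaka.
Varga vs Pham: Varga preferred on 1+1 = 2 ballots; Pham wins 3–2.
Osei vs Tanaka: 2 to 3, Tanaka.
Osei vs Pham: Pham, 3–2.
Tanaka vs Pham: 1 for Tanaka, 4 for Pham — Pham by 4–1.
Each nominee has at least one pairwise win (Novak beats Varga; Diaz beats Novak; Varga beats Diaz; Osei beats Novak; Tanaka beats Novak; Pham beats Novak) — no Condorcet loser.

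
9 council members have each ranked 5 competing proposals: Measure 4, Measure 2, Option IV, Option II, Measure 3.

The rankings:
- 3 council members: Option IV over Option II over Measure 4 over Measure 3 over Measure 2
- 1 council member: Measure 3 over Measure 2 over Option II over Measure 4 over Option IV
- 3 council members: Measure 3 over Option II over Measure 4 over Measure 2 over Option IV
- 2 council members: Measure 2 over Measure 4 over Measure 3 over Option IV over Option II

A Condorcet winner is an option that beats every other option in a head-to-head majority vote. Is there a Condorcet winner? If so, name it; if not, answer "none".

Check each pair by majority over 9 ballots:
Measure 4 vs Measure 2: 6 to 3, Measure 4.
Measure 4 vs Option IV: Measure 4 is ranked higher on 1+3+2 = 6 ballots, Option IV on 3. Measure 4 wins 6–3.
Measure 4 vs Option II: 2 for Measure 4, 7 for Option II — Option II by 7–2.
Measure 4 vs Measure 3: Measure 4 is ranked higher on 3+2 = 5 ballots, Measure 3 on 4. Measure 4 wins 5–4.
Measure 2 vs Option IV: 1+3+2 = 6 for Measure 2, 3 for Option IV — Measure 2 by 6–3.
Measure 2 vs Option II: 3 to 6, Option II.
Measure 2 vs Measure 3: 2 for Measure 2, 7 for Measure 3 — Measure 3 by 7–2.
Option IV vs Option II: Option IV preferred on 3+2 = 5 ballots; Option IV wins 5–4.
Option IV vs Measure 3: 3 for Option IV, 6 for Measure 3 — Measure 3 by 6–3.
Option II vs Measure 3: Option II is ranked higher on 3 ballots, Measure 3 on 6. Measure 3 wins 6–3.
Each option drops at least one matchup (Measure 4 loses to Option II; Measure 2 loses to Measure 4; Option IV loses to Measure 4; Option II loses to Option IV; Measure 3 loses to Measure 4); the cycle Measure 4 beats Option IV beats Option II beats Measure 4 rules out a Condorcet winner.

none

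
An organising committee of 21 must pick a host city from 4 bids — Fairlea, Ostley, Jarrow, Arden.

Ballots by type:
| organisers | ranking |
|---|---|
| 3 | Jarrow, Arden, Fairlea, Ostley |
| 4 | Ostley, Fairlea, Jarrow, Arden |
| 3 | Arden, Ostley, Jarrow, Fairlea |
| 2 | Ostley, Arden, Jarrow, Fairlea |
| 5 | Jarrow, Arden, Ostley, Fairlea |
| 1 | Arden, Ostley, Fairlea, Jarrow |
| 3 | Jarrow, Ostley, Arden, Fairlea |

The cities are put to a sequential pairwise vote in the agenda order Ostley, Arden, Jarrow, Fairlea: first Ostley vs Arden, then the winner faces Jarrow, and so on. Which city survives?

Round 1: Ostley vs Arden — 9–12, Arden advances.
Round 2: Arden vs Jarrow — 6–15, Jarrow advances.
Round 3: Jarrow vs Fairlea — 16–5, Jarrow advances.
The agenda winner is Jarrow.

Jarrow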